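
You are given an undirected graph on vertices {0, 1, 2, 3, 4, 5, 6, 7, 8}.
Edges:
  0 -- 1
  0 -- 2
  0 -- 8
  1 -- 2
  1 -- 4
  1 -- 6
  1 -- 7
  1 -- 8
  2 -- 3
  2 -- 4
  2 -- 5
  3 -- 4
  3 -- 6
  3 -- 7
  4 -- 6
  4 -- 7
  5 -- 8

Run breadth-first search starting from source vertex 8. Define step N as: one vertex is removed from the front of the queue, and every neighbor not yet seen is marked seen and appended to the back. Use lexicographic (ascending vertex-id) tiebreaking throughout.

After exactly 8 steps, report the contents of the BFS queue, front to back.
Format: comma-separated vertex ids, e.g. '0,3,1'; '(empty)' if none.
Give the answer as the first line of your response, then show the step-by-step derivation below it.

3

step 1: dequeue 8; queue=[0,1,5]; order=8
step 2: dequeue 0; queue=[1,5,2]; order=8,0
step 3: dequeue 1; queue=[5,2,4,6,7]; order=8,0,1
step 4: dequeue 5; queue=[2,4,6,7]; order=8,0,1,5
step 5: dequeue 2; queue=[4,6,7,3]; order=8,0,1,5,2
step 6: dequeue 4; queue=[6,7,3]; order=8,0,1,5,2,4
step 7: dequeue 6; queue=[7,3]; order=8,0,1,5,2,4,6
step 8: dequeue 7; queue=[3]; order=8,0,1,5,2,4,6,7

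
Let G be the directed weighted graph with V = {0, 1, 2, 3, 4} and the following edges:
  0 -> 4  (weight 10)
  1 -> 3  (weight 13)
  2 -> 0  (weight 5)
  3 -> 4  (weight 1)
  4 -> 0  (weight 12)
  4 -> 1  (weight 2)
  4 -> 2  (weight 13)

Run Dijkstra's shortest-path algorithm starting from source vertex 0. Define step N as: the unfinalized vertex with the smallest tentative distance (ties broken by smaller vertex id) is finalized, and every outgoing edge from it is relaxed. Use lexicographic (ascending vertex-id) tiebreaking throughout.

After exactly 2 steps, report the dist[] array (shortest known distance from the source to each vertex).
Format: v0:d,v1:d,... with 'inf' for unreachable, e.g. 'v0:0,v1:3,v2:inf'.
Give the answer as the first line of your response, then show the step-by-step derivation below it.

v0:0,v1:12,v2:23,v3:inf,v4:10

step 1: dist = v0:0,v1:inf,v2:inf,v3:inf,v4:10
step 2: dist = v0:0,v1:12,v2:23,v3:inf,v4:10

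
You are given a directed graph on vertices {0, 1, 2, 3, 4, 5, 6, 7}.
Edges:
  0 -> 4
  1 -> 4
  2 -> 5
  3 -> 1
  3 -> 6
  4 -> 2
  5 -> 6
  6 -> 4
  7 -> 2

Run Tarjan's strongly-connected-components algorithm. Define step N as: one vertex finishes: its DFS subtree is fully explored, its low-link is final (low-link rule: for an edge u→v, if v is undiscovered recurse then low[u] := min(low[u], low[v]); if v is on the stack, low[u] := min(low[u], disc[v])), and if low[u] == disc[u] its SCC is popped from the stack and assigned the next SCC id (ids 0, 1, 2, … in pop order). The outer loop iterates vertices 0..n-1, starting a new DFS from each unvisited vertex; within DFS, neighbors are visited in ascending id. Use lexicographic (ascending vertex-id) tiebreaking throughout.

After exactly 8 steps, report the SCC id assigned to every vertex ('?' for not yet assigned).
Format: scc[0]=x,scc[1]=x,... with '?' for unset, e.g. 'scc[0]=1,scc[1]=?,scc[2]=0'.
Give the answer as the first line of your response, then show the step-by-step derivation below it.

scc[0]=1,scc[1]=2,scc[2]=0,scc[3]=3,scc[4]=0,scc[5]=0,scc[6]=0,scc[7]=4

step 1: low=(low[0]=0,low[1]=?,low[2]=2,low[3]=?,low[4]=1,low[5]=3,low[6]=1,low[7]=?); scc=(scc[0]=?,scc[1]=?,scc[2]=?,scc[3]=?,scc[4]=?,scc[5]=?,scc[6]=?,scc[7]=?)
step 2: low=(low[0]=0,low[1]=?,low[2]=2,low[3]=?,low[4]=1,low[5]=1,low[6]=1,low[7]=?); scc=(scc[0]=?,scc[1]=?,scc[2]=?,scc[3]=?,scc[4]=?,scc[5]=?,scc[6]=?,scc[7]=?)
step 3: low=(low[0]=0,low[1]=?,low[2]=1,low[3]=?,low[4]=1,low[5]=1,low[6]=1,low[7]=?); scc=(scc[0]=?,scc[1]=?,scc[2]=?,scc[3]=?,scc[4]=?,scc[5]=?,scc[6]=?,scc[7]=?)
step 4: low=(low[0]=0,low[1]=?,low[2]=1,low[3]=?,low[4]=1,low[5]=1,low[6]=1,low[7]=?); scc=(scc[0]=?,scc[1]=?,scc[2]=0,scc[3]=?,scc[4]=0,scc[5]=0,scc[6]=0,scc[7]=?)
step 5: low=(low[0]=0,low[1]=?,low[2]=1,low[3]=?,low[4]=1,low[5]=1,low[6]=1,low[7]=?); scc=(scc[0]=1,scc[1]=?,scc[2]=0,scc[3]=?,scc[4]=0,scc[5]=0,scc[6]=0,scc[7]=?)
step 6: low=(low[0]=0,low[1]=5,low[2]=1,low[3]=?,low[4]=1,low[5]=1,low[6]=1,low[7]=?); scc=(scc[0]=1,scc[1]=2,scc[2]=0,scc[3]=?,scc[4]=0,scc[5]=0,scc[6]=0,scc[7]=?)
step 7: low=(low[0]=0,low[1]=5,low[2]=1,low[3]=6,low[4]=1,low[5]=1,low[6]=1,low[7]=?); scc=(scc[0]=1,scc[1]=2,scc[2]=0,scc[3]=3,scc[4]=0,scc[5]=0,scc[6]=0,scc[7]=?)
step 8: low=(low[0]=0,low[1]=5,low[2]=1,low[3]=6,low[4]=1,low[5]=1,low[6]=1,low[7]=7); scc=(scc[0]=1,scc[1]=2,scc[2]=0,scc[3]=3,scc[4]=0,scc[5]=0,scc[6]=0,scc[7]=4)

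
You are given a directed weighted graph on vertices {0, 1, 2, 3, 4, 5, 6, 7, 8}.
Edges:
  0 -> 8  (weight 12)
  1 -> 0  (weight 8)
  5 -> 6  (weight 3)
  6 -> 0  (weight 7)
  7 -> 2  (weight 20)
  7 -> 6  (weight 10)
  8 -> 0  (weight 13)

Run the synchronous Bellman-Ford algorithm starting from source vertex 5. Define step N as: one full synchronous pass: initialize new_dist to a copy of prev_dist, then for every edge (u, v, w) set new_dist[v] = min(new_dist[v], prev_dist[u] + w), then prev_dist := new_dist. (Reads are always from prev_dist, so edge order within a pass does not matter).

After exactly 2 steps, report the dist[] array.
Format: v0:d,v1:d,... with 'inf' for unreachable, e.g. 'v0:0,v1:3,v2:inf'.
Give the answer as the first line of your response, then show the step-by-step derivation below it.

v0:10,v1:inf,v2:inf,v3:inf,v4:inf,v5:0,v6:3,v7:inf,v8:inf

step 1: dist = v0:inf,v1:inf,v2:inf,v3:inf,v4:inf,v5:0,v6:3,v7:inf,v8:inf
step 2: dist = v0:10,v1:inf,v2:inf,v3:inf,v4:inf,v5:0,v6:3,v7:inf,v8:inf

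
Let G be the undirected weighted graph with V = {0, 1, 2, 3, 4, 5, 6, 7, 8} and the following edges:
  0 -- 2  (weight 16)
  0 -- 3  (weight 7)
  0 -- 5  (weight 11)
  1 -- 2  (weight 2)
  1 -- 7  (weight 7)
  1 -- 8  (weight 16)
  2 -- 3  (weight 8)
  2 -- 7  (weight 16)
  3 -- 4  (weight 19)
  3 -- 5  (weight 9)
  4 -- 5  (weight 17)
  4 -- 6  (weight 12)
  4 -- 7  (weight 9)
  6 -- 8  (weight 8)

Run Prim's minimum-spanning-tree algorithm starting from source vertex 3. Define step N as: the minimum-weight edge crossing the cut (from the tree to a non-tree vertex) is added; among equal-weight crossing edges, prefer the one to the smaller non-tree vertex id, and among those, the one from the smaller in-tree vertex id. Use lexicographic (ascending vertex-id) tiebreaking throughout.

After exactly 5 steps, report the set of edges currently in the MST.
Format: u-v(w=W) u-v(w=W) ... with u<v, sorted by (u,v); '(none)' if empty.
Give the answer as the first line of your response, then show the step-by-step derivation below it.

0-3(w=7) 1-2(w=2) 1-7(w=7) 2-3(w=8) 4-7(w=9)

step 1: add edge 0-3 (w=7); MST = {0-3(w=7)}
step 2: add edge 2-3 (w=8); MST = {0-3(w=7) 2-3(w=8)}
step 3: add edge 1-2 (w=2); MST = {0-3(w=7) 1-2(w=2) 2-3(w=8)}
step 4: add edge 1-7 (w=7); MST = {0-3(w=7) 1-2(w=2) 1-7(w=7) 2-3(w=8)}
step 5: add edge 4-7 (w=9); MST = {0-3(w=7) 1-2(w=2) 1-7(w=7) 2-3(w=8) 4-7(w=9)}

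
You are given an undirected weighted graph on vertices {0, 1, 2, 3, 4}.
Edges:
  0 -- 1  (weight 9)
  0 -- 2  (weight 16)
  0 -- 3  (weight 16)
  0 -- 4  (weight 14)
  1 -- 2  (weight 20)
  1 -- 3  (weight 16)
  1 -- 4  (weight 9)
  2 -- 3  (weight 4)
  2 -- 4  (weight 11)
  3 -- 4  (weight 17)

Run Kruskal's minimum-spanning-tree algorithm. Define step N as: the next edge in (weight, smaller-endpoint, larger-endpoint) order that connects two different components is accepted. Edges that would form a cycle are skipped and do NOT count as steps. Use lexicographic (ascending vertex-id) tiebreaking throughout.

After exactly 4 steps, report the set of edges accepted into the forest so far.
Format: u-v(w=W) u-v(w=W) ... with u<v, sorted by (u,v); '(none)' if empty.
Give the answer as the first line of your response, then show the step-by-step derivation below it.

0-1(w=9) 1-4(w=9) 2-3(w=4) 2-4(w=11)

step 1: add edge 2-3 (w=4); MST = {2-3(w=4)}
step 2: add edge 0-1 (w=9); MST = {0-1(w=9) 2-3(w=4)}
step 3: add edge 1-4 (w=9); MST = {0-1(w=9) 1-4(w=9) 2-3(w=4)}
step 4: add edge 2-4 (w=11); MST = {0-1(w=9) 1-4(w=9) 2-3(w=4) 2-4(w=11)}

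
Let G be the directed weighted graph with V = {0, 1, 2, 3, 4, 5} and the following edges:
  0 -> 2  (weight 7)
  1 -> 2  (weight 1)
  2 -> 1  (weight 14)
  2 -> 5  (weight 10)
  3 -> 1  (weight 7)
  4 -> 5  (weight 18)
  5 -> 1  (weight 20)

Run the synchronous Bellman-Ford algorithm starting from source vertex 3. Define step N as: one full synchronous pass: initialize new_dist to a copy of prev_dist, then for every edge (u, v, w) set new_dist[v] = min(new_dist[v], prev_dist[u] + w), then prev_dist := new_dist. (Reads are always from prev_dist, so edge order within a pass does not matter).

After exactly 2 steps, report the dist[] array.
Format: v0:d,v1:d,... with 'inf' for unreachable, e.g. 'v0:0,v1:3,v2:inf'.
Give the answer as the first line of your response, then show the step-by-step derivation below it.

v0:inf,v1:7,v2:8,v3:0,v4:inf,v5:inf

step 1: dist = v0:inf,v1:7,v2:inf,v3:0,v4:inf,v5:inf
step 2: dist = v0:inf,v1:7,v2:8,v3:0,v4:inf,v5:inf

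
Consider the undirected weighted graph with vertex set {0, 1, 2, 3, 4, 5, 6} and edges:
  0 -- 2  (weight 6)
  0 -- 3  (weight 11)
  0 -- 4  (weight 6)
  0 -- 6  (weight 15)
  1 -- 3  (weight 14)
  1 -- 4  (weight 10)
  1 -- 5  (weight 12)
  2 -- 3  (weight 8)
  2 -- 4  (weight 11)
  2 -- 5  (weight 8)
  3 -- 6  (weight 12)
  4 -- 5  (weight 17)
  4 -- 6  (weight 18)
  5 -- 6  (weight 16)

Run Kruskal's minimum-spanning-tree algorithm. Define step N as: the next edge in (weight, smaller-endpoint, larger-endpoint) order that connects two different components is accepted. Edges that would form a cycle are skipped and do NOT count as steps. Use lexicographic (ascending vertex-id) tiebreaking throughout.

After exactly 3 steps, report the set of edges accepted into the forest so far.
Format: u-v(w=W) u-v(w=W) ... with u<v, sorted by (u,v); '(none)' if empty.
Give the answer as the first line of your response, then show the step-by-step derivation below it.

0-2(w=6) 0-4(w=6) 2-3(w=8)

step 1: add edge 0-2 (w=6); MST = {0-2(w=6)}
step 2: add edge 0-4 (w=6); MST = {0-2(w=6) 0-4(w=6)}
step 3: add edge 2-3 (w=8); MST = {0-2(w=6) 0-4(w=6) 2-3(w=8)}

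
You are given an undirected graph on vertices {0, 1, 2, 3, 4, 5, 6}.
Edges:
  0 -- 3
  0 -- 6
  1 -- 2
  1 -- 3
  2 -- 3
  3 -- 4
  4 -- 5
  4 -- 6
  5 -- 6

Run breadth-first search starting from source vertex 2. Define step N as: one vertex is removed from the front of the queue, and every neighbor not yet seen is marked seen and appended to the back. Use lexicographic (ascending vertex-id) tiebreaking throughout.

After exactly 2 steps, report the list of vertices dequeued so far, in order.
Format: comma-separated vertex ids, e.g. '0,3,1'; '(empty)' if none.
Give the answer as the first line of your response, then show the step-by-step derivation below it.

2,1

step 1: dequeue 2; queue=[1,3]; order=2
step 2: dequeue 1; queue=[3]; order=2,1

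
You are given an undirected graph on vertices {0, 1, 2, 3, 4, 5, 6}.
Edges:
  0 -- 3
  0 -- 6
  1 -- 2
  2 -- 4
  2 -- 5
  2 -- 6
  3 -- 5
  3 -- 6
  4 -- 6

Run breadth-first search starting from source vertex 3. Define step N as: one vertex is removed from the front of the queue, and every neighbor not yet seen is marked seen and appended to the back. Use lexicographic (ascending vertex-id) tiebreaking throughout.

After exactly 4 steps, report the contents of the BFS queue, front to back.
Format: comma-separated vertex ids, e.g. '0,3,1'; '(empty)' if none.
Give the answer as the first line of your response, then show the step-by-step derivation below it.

2,4

step 1: dequeue 3; queue=[0,5,6]; order=3
step 2: dequeue 0; queue=[5,6]; order=3,0
step 3: dequeue 5; queue=[6,2]; order=3,0,5
step 4: dequeue 6; queue=[2,4]; order=3,0,5,6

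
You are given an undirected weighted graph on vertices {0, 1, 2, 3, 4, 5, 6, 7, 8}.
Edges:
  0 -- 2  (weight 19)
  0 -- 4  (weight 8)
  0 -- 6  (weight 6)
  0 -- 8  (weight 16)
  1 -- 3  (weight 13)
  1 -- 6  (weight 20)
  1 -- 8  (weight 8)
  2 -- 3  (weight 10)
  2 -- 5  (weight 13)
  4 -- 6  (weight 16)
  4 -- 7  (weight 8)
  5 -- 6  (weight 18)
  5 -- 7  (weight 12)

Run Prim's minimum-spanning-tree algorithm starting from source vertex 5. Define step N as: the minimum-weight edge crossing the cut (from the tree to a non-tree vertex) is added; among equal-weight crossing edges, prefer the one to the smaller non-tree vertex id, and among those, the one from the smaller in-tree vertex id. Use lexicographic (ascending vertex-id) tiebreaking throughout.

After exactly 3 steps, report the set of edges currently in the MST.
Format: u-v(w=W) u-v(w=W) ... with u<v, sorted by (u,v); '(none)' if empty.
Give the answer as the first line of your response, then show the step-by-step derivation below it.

0-4(w=8) 4-7(w=8) 5-7(w=12)

step 1: add edge 5-7 (w=12); MST = {5-7(w=12)}
step 2: add edge 4-7 (w=8); MST = {4-7(w=8) 5-7(w=12)}
step 3: add edge 0-4 (w=8); MST = {0-4(w=8) 4-7(w=8) 5-7(w=12)}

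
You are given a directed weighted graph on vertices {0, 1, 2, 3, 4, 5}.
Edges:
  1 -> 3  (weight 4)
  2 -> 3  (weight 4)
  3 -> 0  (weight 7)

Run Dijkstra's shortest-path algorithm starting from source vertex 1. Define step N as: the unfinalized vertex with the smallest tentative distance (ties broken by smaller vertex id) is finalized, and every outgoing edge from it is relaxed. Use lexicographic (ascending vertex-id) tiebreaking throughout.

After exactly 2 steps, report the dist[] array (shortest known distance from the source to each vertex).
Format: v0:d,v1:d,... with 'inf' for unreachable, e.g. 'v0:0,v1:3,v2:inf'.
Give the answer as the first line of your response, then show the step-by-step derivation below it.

v0:11,v1:0,v2:inf,v3:4,v4:inf,v5:inf

step 1: dist = v0:inf,v1:0,v2:inf,v3:4,v4:inf,v5:inf
step 2: dist = v0:11,v1:0,v2:inf,v3:4,v4:inf,v5:inf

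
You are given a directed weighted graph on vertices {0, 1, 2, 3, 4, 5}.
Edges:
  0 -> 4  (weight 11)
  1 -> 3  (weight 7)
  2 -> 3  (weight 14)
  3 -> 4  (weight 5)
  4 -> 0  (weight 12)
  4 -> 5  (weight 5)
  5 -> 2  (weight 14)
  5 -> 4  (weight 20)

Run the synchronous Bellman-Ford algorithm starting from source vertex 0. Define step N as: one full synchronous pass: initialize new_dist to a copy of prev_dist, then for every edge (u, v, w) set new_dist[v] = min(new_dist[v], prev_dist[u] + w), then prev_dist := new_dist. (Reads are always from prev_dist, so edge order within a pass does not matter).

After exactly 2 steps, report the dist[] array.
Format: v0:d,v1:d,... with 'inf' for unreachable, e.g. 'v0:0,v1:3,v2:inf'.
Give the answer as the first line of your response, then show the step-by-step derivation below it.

v0:0,v1:inf,v2:inf,v3:inf,v4:11,v5:16

step 1: dist = v0:0,v1:inf,v2:inf,v3:inf,v4:11,v5:inf
step 2: dist = v0:0,v1:inf,v2:inf,v3:inf,v4:11,v5:16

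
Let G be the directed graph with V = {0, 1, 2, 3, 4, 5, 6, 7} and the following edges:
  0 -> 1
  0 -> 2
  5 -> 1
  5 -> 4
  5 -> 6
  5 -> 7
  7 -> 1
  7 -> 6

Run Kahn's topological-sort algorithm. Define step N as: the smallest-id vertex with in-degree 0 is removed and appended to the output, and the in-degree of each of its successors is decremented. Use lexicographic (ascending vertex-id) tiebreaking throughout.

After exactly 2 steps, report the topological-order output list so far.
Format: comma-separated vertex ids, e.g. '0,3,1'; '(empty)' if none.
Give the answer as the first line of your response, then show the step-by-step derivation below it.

0,2

step 1: output 0; order=[0]; indeg=(0,2,0,0,1,0,2,1)
step 2: output 2; order=[0,2]; indeg=(0,2,0,0,1,0,2,1)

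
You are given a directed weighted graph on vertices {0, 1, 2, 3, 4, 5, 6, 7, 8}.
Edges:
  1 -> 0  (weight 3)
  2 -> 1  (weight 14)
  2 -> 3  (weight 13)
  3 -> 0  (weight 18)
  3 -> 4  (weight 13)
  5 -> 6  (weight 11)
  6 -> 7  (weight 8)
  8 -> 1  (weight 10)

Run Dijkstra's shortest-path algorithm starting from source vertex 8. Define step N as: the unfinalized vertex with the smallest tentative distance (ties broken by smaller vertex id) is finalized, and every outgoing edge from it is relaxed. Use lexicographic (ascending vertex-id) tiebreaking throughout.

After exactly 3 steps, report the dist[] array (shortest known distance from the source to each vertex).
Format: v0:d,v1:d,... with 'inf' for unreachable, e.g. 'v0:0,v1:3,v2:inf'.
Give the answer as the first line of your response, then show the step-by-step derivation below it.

v0:13,v1:10,v2:inf,v3:inf,v4:inf,v5:inf,v6:inf,v7:inf,v8:0

step 1: dist = v0:inf,v1:10,v2:inf,v3:inf,v4:inf,v5:inf,v6:inf,v7:inf,v8:0
step 2: dist = v0:13,v1:10,v2:inf,v3:inf,v4:inf,v5:inf,v6:inf,v7:inf,v8:0
step 3: dist = v0:13,v1:10,v2:inf,v3:inf,v4:inf,v5:inf,v6:inf,v7:inf,v8:0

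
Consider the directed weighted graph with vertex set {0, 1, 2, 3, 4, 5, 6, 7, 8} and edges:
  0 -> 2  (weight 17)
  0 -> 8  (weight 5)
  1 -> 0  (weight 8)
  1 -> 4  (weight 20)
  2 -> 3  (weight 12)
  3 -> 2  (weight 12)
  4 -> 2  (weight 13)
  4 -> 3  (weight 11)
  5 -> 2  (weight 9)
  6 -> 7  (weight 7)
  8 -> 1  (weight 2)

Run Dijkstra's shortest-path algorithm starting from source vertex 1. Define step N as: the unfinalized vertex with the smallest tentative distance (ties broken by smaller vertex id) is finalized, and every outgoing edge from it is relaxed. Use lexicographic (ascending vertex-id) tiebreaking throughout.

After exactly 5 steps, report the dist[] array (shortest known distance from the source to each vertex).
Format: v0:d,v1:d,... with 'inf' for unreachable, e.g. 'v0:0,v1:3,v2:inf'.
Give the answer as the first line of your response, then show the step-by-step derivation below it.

v0:8,v1:0,v2:25,v3:31,v4:20,v5:inf,v6:inf,v7:inf,v8:13

step 1: dist = v0:8,v1:0,v2:inf,v3:inf,v4:20,v5:inf,v6:inf,v7:inf,v8:inf
step 2: dist = v0:8,v1:0,v2:25,v3:inf,v4:20,v5:inf,v6:inf,v7:inf,v8:13
step 3: dist = v0:8,v1:0,v2:25,v3:inf,v4:20,v5:inf,v6:inf,v7:inf,v8:13
step 4: dist = v0:8,v1:0,v2:25,v3:31,v4:20,v5:inf,v6:inf,v7:inf,v8:13
step 5: dist = v0:8,v1:0,v2:25,v3:31,v4:20,v5:inf,v6:inf,v7:inf,v8:13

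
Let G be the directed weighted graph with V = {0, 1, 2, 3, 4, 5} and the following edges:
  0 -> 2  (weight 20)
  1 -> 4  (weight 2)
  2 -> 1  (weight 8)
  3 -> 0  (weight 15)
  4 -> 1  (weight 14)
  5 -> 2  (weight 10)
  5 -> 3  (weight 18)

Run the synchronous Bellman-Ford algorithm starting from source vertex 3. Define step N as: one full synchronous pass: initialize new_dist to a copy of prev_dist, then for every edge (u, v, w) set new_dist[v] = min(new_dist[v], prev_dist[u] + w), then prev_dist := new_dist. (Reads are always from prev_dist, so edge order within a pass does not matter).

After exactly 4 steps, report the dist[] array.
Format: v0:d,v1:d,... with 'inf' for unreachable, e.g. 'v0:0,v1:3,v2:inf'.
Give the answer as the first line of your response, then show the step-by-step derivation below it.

v0:15,v1:43,v2:35,v3:0,v4:45,v5:inf

step 1: dist = v0:15,v1:inf,v2:inf,v3:0,v4:inf,v5:inf
step 2: dist = v0:15,v1:inf,v2:35,v3:0,v4:inf,v5:inf
step 3: dist = v0:15,v1:43,v2:35,v3:0,v4:inf,v5:inf
step 4: dist = v0:15,v1:43,v2:35,v3:0,v4:45,v5:inf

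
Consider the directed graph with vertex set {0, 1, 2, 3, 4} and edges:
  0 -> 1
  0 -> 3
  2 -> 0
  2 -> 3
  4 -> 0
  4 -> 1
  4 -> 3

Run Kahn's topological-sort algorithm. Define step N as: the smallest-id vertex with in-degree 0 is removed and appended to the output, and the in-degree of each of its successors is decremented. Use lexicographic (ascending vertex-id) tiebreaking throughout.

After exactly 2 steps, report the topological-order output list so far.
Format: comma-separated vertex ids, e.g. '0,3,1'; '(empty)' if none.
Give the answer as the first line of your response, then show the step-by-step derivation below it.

2,4

step 1: output 2; order=[2]; indeg=(1,2,0,2,0)
step 2: output 4; order=[2,4]; indeg=(0,1,0,1,0)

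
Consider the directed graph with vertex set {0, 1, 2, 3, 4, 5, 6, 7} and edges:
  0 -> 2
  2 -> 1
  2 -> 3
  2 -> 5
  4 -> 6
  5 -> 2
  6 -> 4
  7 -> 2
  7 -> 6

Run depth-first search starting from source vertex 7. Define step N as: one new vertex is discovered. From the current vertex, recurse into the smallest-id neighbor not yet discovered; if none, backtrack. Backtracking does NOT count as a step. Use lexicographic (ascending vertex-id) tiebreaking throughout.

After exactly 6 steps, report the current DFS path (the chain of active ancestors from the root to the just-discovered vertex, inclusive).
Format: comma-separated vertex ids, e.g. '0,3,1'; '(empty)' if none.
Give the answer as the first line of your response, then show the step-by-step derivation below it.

7,6

step 1: discover 7; path=7; order=7
step 2: discover 2; path=7>2; order=7,2
step 3: discover 1; path=7>2>1; order=7,2,1
step 4: discover 3; path=7>2>3; order=7,2,1,3
step 5: discover 5; path=7>2>5; order=7,2,1,3,5
step 6: discover 6; path=7>6; order=7,2,1,3,5,6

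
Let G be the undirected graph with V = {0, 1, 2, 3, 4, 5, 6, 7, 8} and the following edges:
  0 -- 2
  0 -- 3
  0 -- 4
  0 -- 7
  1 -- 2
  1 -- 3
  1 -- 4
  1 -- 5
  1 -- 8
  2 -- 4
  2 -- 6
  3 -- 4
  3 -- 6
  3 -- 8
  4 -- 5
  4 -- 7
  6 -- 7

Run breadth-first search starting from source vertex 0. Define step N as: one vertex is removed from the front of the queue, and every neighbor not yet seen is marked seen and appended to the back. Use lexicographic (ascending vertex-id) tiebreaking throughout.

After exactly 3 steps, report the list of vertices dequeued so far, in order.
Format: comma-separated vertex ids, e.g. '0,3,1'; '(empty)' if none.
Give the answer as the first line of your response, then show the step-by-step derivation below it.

0,2,3

step 1: dequeue 0; queue=[2,3,4,7]; order=0
step 2: dequeue 2; queue=[3,4,7,1,6]; order=0,2
step 3: dequeue 3; queue=[4,7,1,6,8]; order=0,2,3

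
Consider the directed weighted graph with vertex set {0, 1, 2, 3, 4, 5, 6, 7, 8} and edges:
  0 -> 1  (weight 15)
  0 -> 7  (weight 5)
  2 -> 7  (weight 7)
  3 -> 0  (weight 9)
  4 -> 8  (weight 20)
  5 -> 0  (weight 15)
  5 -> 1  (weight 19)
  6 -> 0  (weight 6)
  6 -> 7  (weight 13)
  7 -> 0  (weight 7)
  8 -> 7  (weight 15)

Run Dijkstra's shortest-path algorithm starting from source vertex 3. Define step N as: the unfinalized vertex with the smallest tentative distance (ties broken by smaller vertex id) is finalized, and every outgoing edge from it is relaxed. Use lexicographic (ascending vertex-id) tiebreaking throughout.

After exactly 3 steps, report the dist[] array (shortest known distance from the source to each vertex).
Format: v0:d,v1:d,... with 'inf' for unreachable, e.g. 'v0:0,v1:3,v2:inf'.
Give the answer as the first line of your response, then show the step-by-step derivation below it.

v0:9,v1:24,v2:inf,v3:0,v4:inf,v5:inf,v6:inf,v7:14,v8:inf

step 1: dist = v0:9,v1:inf,v2:inf,v3:0,v4:inf,v5:inf,v6:inf,v7:inf,v8:inf
step 2: dist = v0:9,v1:24,v2:inf,v3:0,v4:inf,v5:inf,v6:inf,v7:14,v8:inf
step 3: dist = v0:9,v1:24,v2:inf,v3:0,v4:inf,v5:inf,v6:inf,v7:14,v8:inf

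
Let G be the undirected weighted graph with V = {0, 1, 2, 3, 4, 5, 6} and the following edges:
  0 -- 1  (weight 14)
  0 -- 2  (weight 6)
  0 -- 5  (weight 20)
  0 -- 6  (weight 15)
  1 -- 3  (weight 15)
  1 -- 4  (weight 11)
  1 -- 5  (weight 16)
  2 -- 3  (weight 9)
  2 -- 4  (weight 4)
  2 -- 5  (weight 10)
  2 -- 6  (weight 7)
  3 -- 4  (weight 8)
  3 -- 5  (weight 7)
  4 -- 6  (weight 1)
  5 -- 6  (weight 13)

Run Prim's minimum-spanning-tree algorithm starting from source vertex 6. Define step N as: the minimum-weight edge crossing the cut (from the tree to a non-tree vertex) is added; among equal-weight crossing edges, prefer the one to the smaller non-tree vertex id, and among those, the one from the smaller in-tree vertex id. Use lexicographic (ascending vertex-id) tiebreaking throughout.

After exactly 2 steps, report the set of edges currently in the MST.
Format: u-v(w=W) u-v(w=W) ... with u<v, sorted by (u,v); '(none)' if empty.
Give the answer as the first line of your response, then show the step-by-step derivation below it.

2-4(w=4) 4-6(w=1)

step 1: add edge 4-6 (w=1); MST = {4-6(w=1)}
step 2: add edge 2-4 (w=4); MST = {2-4(w=4) 4-6(w=1)}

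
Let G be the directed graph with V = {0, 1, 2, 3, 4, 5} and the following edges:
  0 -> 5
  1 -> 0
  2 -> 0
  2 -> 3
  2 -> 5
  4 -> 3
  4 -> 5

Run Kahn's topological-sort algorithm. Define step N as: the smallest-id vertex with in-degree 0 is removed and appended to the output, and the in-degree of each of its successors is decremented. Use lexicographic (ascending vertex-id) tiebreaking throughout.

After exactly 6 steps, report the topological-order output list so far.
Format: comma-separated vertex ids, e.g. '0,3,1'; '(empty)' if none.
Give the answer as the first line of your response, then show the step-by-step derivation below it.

1,2,0,4,3,5

step 1: output 1; order=[1]; indeg=(1,0,0,2,0,3)
step 2: output 2; order=[1,2]; indeg=(0,0,0,1,0,2)
step 3: output 0; order=[1,2,0]; indeg=(0,0,0,1,0,1)
step 4: output 4; order=[1,2,0,4]; indeg=(0,0,0,0,0,0)
step 5: output 3; order=[1,2,0,4,3]; indeg=(0,0,0,0,0,0)
step 6: output 5; order=[1,2,0,4,3,5]; indeg=(0,0,0,0,0,0)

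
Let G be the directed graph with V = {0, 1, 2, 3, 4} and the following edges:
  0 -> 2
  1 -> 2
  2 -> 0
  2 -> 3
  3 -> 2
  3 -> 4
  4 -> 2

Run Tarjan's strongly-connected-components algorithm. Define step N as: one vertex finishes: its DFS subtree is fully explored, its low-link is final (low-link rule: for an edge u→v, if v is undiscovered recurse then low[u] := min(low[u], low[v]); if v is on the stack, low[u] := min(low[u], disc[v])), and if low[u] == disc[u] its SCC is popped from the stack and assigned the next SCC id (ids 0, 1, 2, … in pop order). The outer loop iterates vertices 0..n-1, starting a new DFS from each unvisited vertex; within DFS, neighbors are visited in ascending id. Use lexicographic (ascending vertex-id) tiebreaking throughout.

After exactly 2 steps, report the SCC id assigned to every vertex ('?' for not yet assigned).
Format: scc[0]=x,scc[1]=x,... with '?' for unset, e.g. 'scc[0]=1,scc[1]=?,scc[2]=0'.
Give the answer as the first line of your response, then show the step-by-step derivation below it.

scc[0]=?,scc[1]=?,scc[2]=?,scc[3]=?,scc[4]=?

step 1: low=(low[0]=0,low[1]=?,low[2]=0,low[3]=1,low[4]=1); scc=(scc[0]=?,scc[1]=?,scc[2]=?,scc[3]=?,scc[4]=?)
step 2: low=(low[0]=0,low[1]=?,low[2]=0,low[3]=1,low[4]=1); scc=(scc[0]=?,scc[1]=?,scc[2]=?,scc[3]=?,scc[4]=?)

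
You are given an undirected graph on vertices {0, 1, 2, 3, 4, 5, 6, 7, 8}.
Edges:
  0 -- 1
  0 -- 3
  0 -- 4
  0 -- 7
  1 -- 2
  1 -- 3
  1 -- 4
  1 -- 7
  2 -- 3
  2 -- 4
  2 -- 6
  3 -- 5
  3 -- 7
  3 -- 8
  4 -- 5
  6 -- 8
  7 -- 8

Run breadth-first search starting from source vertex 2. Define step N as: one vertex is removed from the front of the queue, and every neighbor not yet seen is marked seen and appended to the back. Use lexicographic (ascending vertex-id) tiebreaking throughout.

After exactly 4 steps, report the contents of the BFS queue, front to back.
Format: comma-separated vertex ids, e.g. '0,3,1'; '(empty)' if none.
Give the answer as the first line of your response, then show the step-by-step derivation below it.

6,0,7,5,8

step 1: dequeue 2; queue=[1,3,4,6]; order=2
step 2: dequeue 1; queue=[3,4,6,0,7]; order=2,1
step 3: dequeue 3; queue=[4,6,0,7,5,8]; order=2,1,3
step 4: dequeue 4; queue=[6,0,7,5,8]; order=2,1,3,4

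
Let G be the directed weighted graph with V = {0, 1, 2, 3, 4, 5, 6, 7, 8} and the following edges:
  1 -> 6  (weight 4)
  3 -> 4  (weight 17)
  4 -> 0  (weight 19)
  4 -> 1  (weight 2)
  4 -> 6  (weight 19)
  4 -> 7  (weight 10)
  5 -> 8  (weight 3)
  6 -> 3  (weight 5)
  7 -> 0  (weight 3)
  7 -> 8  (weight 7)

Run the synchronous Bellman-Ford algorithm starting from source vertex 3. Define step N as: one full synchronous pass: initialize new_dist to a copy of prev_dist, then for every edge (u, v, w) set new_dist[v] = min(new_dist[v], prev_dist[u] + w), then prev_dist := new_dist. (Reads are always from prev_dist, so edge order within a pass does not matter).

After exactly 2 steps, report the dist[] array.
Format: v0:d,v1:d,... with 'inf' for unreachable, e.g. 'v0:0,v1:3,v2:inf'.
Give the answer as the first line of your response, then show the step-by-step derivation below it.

v0:36,v1:19,v2:inf,v3:0,v4:17,v5:inf,v6:36,v7:27,v8:inf

step 1: dist = v0:inf,v1:inf,v2:inf,v3:0,v4:17,v5:inf,v6:inf,v7:inf,v8:inf
step 2: dist = v0:36,v1:19,v2:inf,v3:0,v4:17,v5:inf,v6:36,v7:27,v8:inf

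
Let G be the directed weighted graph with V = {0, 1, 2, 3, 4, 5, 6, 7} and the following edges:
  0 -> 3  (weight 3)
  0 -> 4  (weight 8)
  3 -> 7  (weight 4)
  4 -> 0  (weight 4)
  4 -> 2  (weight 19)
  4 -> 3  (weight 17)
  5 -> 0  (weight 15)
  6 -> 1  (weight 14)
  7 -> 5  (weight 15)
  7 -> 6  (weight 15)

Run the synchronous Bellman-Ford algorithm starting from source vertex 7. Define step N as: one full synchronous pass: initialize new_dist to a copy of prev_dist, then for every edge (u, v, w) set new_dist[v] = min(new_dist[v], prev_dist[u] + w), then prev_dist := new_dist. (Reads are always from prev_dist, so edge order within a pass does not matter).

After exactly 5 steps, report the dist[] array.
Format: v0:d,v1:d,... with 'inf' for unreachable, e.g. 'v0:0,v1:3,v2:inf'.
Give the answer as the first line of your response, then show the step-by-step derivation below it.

v0:30,v1:29,v2:57,v3:33,v4:38,v5:15,v6:15,v7:0

step 1: dist = v0:inf,v1:inf,v2:inf,v3:inf,v4:inf,v5:15,v6:15,v7:0
step 2: dist = v0:30,v1:29,v2:inf,v3:inf,v4:inf,v5:15,v6:15,v7:0
step 3: dist = v0:30,v1:29,v2:inf,v3:33,v4:38,v5:15,v6:15,v7:0
step 4: dist = v0:30,v1:29,v2:57,v3:33,v4:38,v5:15,v6:15,v7:0
step 5: dist = v0:30,v1:29,v2:57,v3:33,v4:38,v5:15,v6:15,v7:0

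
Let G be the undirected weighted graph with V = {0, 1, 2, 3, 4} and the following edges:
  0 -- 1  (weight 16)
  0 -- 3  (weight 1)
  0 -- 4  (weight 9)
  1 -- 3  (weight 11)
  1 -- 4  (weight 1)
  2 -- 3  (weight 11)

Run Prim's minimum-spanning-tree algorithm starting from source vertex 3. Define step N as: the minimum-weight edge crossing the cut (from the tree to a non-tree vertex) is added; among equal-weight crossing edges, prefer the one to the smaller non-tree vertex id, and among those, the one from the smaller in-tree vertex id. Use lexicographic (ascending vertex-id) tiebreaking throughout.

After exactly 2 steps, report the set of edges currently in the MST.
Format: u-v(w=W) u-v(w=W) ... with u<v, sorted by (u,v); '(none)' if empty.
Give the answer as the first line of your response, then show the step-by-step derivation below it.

0-3(w=1) 0-4(w=9)

step 1: add edge 0-3 (w=1); MST = {0-3(w=1)}
step 2: add edge 0-4 (w=9); MST = {0-3(w=1) 0-4(w=9)}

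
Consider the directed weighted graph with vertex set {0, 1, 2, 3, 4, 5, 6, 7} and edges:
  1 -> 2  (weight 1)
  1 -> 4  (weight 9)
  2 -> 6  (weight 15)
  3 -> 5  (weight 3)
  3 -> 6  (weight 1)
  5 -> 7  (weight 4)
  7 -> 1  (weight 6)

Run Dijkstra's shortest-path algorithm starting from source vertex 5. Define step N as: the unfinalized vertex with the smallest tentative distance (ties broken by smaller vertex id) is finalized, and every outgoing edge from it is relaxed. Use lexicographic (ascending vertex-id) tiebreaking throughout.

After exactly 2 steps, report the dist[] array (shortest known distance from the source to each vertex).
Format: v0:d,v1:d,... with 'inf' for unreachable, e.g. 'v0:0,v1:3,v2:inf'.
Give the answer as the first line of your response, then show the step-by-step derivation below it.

v0:inf,v1:10,v2:inf,v3:inf,v4:inf,v5:0,v6:inf,v7:4

step 1: dist = v0:inf,v1:inf,v2:inf,v3:inf,v4:inf,v5:0,v6:inf,v7:4
step 2: dist = v0:inf,v1:10,v2:inf,v3:inf,v4:inf,v5:0,v6:inf,v7:4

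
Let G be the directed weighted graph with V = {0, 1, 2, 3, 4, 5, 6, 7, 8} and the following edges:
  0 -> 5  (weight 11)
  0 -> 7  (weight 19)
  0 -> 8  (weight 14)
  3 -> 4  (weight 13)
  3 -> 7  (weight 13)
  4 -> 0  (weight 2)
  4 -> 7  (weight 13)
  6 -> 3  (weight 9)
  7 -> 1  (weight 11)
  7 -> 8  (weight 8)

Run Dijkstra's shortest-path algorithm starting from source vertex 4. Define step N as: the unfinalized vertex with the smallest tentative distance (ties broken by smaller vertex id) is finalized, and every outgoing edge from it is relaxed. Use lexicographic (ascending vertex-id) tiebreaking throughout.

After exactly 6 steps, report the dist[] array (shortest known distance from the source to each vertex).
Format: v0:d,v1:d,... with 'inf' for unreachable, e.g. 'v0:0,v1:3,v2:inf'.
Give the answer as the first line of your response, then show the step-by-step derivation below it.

v0:2,v1:24,v2:inf,v3:inf,v4:0,v5:13,v6:inf,v7:13,v8:16

step 1: dist = v0:2,v1:inf,v2:inf,v3:inf,v4:0,v5:inf,v6:inf,v7:13,v8:inf
step 2: dist = v0:2,v1:inf,v2:inf,v3:inf,v4:0,v5:13,v6:inf,v7:13,v8:16
step 3: dist = v0:2,v1:inf,v2:inf,v3:inf,v4:0,v5:13,v6:inf,v7:13,v8:16
step 4: dist = v0:2,v1:24,v2:inf,v3:inf,v4:0,v5:13,v6:inf,v7:13,v8:16
step 5: dist = v0:2,v1:24,v2:inf,v3:inf,v4:0,v5:13,v6:inf,v7:13,v8:16
step 6: dist = v0:2,v1:24,v2:inf,v3:inf,v4:0,v5:13,v6:inf,v7:13,v8:16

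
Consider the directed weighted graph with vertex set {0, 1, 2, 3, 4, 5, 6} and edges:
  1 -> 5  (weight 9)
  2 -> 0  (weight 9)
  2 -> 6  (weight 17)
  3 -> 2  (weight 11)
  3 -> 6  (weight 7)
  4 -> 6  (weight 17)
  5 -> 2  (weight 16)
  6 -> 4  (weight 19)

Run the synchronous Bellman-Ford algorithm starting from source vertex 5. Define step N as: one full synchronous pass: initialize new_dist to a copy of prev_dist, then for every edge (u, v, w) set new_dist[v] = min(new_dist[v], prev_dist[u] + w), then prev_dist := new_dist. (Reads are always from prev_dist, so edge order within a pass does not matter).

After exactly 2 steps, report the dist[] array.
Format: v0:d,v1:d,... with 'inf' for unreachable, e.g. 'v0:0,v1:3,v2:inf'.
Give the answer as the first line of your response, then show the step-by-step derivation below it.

v0:25,v1:inf,v2:16,v3:inf,v4:inf,v5:0,v6:33

step 1: dist = v0:inf,v1:inf,v2:16,v3:inf,v4:inf,v5:0,v6:inf
step 2: dist = v0:25,v1:inf,v2:16,v3:inf,v4:inf,v5:0,v6:33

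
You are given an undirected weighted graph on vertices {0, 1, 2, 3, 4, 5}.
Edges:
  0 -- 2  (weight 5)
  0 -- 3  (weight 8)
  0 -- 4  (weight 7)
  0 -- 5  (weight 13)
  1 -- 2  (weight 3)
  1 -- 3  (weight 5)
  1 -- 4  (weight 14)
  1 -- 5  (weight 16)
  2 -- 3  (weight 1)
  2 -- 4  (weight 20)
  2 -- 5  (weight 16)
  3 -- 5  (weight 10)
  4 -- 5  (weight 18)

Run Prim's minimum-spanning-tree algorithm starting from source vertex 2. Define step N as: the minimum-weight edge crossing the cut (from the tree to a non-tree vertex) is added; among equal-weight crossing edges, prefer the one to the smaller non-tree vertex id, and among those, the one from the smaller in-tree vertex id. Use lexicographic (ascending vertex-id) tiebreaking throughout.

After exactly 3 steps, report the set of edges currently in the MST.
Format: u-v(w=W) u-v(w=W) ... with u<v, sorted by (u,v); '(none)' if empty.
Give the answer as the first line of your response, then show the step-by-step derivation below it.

0-2(w=5) 1-2(w=3) 2-3(w=1)

step 1: add edge 2-3 (w=1); MST = {2-3(w=1)}
step 2: add edge 1-2 (w=3); MST = {1-2(w=3) 2-3(w=1)}
step 3: add edge 0-2 (w=5); MST = {0-2(w=5) 1-2(w=3) 2-3(w=1)}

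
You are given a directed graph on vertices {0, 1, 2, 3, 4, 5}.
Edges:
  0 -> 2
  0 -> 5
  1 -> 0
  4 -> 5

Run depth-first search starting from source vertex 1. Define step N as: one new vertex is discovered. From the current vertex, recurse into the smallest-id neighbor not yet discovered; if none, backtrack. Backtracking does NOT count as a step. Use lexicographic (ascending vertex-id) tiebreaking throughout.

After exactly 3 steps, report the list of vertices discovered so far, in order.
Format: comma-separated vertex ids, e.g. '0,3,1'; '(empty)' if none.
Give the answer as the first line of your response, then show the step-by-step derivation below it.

1,0,2

step 1: discover 1; path=1; order=1
step 2: discover 0; path=1>0; order=1,0
step 3: discover 2; path=1>0>2; order=1,0,2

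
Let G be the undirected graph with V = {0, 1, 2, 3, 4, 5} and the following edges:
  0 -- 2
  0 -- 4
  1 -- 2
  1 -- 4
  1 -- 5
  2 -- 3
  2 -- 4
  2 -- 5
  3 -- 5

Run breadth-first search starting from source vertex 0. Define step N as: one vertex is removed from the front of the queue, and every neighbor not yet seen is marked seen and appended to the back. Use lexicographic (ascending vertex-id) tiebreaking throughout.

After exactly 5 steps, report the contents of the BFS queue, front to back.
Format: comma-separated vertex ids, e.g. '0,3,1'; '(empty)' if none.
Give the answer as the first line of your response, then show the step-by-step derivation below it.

5

step 1: dequeue 0; queue=[2,4]; order=0
step 2: dequeue 2; queue=[4,1,3,5]; order=0,2
step 3: dequeue 4; queue=[1,3,5]; order=0,2,4
step 4: dequeue 1; queue=[3,5]; order=0,2,4,1
step 5: dequeue 3; queue=[5]; order=0,2,4,1,3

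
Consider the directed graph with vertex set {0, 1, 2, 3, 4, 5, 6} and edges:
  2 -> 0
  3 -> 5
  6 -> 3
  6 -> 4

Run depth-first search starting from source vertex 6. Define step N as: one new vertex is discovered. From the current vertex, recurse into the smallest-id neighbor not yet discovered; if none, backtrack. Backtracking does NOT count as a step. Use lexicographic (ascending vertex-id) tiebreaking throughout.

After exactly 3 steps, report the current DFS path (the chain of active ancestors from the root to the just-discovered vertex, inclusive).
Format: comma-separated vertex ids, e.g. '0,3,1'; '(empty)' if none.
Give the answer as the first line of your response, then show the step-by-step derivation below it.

6,3,5

step 1: discover 6; path=6; order=6
step 2: discover 3; path=6>3; order=6,3
step 3: discover 5; path=6>3>5; order=6,3,5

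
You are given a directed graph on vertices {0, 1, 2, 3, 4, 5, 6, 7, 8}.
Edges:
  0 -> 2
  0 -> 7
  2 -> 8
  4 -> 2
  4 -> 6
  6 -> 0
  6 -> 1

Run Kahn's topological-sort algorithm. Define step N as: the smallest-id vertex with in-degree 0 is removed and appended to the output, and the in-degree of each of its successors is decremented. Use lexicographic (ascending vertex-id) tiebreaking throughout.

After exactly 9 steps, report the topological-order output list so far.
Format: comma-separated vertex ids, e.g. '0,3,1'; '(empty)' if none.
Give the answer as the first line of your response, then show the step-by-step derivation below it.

3,4,5,6,0,1,2,7,8

step 1: output 3; order=[3]; indeg=(1,1,2,0,0,0,1,1,1)
step 2: output 4; order=[3,4]; indeg=(1,1,1,0,0,0,0,1,1)
step 3: output 5; order=[3,4,5]; indeg=(1,1,1,0,0,0,0,1,1)
step 4: output 6; order=[3,4,5,6]; indeg=(0,0,1,0,0,0,0,1,1)
step 5: output 0; order=[3,4,5,6,0]; indeg=(0,0,0,0,0,0,0,0,1)
step 6: output 1; order=[3,4,5,6,0,1]; indeg=(0,0,0,0,0,0,0,0,1)
step 7: output 2; order=[3,4,5,6,0,1,2]; indeg=(0,0,0,0,0,0,0,0,0)
step 8: output 7; order=[3,4,5,6,0,1,2,7]; indeg=(0,0,0,0,0,0,0,0,0)
step 9: output 8; order=[3,4,5,6,0,1,2,7,8]; indeg=(0,0,0,0,0,0,0,0,0)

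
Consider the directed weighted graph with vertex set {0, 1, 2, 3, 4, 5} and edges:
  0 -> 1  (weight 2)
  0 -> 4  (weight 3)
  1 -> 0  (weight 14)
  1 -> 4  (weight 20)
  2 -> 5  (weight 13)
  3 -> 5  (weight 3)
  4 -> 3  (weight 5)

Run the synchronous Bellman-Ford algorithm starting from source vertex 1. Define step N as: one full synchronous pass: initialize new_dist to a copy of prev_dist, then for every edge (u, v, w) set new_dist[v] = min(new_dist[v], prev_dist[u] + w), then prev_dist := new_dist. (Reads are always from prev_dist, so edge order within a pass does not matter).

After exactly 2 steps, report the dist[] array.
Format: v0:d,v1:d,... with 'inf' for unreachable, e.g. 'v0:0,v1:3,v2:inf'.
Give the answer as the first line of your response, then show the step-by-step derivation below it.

v0:14,v1:0,v2:inf,v3:25,v4:17,v5:inf

step 1: dist = v0:14,v1:0,v2:inf,v3:inf,v4:20,v5:inf
step 2: dist = v0:14,v1:0,v2:inf,v3:25,v4:17,v5:inf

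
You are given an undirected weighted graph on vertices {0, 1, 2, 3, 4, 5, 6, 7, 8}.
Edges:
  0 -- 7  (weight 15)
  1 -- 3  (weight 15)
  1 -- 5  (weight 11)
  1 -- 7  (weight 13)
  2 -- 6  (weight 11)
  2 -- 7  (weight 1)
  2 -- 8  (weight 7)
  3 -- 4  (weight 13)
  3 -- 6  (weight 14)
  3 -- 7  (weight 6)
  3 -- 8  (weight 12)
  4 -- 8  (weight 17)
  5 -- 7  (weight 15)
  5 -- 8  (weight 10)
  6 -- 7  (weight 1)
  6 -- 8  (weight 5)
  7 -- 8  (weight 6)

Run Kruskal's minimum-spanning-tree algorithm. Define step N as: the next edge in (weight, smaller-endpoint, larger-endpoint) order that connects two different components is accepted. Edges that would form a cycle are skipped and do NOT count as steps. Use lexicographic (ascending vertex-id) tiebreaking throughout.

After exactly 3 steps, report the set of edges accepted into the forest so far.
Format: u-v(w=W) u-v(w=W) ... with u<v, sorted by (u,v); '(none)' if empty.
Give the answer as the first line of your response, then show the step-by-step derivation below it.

2-7(w=1) 6-7(w=1) 6-8(w=5)

step 1: add edge 2-7 (w=1); MST = {2-7(w=1)}
step 2: add edge 6-7 (w=1); MST = {2-7(w=1) 6-7(w=1)}
step 3: add edge 6-8 (w=5); MST = {2-7(w=1) 6-7(w=1) 6-8(w=5)}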